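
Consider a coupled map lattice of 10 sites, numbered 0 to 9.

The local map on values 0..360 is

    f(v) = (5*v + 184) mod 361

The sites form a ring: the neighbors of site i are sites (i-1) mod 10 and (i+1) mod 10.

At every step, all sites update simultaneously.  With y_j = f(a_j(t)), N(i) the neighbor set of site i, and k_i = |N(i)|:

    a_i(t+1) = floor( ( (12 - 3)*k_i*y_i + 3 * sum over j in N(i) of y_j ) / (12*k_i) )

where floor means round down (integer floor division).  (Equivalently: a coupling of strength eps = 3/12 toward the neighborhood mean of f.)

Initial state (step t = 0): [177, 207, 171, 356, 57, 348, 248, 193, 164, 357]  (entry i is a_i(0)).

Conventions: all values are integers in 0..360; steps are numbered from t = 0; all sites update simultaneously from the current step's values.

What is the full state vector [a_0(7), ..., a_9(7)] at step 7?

Answer: [148, 273, 69, 165, 125, 62, 216, 116, 209, 73]

Derivation:
t=0: [177, 207, 171, 356, 57, 348, 248, 193, 164, 357]
t=1: [297, 185, 274, 172, 115, 145, 278, 127, 240, 201]
t=2: [185, 61, 126, 259, 91, 161, 133, 126, 251, 145]
t=3: [58, 110, 89, 72, 246, 250, 140, 129, 301, 188]
t=4: [91, 56, 225, 212, 315, 324, 178, 131, 202, 75]
t=5: [246, 140, 202, 188, 301, 353, 323, 145, 122, 197]
t=6: [279, 176, 108, 75, 206, 183, 307, 193, 88, 114]
t=7: [148, 273, 69, 165, 125, 62, 216, 116, 209, 73]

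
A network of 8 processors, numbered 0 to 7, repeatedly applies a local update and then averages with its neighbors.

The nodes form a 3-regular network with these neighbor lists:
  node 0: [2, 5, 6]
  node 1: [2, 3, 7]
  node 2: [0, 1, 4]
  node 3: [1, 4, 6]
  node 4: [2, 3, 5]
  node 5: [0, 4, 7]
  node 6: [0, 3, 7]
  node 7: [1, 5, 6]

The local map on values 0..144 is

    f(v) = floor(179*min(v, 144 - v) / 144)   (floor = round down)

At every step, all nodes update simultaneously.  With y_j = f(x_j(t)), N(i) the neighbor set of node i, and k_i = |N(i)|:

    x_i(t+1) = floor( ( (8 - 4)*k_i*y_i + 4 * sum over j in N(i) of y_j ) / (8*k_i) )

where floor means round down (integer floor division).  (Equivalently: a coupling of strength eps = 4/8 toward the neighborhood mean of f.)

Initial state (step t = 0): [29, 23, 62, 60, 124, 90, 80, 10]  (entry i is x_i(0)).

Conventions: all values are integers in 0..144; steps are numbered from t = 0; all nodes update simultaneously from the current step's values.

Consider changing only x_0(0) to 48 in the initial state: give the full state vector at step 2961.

Simulating step by step:
t=0: [48, 23, 62, 60, 124, 90, 80, 10]
t=1: [66, 41, 57, 58, 48, 49, 63, 35]
t=2: [75, 55, 66, 67, 63, 60, 71, 52]
t=3: [83, 72, 79, 80, 78, 74, 82, 70]
t=4: [78, 85, 81, 80, 82, 84, 78, 85]
t=5: [80, 74, 77, 78, 77, 75, 80, 74]
t=6: [80, 85, 83, 82, 83, 84, 80, 85]
t=7: [77, 74, 75, 76, 75, 74, 77, 74]
t=8: [84, 86, 85, 84, 85, 86, 83, 86]
t=9: [73, 72, 73, 73, 73, 72, 74, 72]
t=10: [88, 88, 88, 88, 88, 88, 87, 88]
t=11: [69, 69, 69, 69, 69, 69, 69, 69]
t=12: [85, 85, 85, 85, 85, 85, 85, 85]
t=13: [73, 73, 73, 73, 73, 73, 73, 73]
t=14: [88, 88, 88, 88, 88, 88, 88, 88]
t=15: [69, 69, 69, 69, 69, 69, 69, 69]

Answer: [73, 73, 73, 73, 73, 73, 73, 73]
Key observation: The state at step 11, [69, 69, 69, 69, 69, 69, 69, 69], reappears at step 15: the system is in a cycle of period 4 from step 11 on.  Therefore the state at step 2961 equals the state at step 11 + ((2961 - 11) mod 4) = 13, which is [73, 73, 73, 73, 73, 73, 73, 73].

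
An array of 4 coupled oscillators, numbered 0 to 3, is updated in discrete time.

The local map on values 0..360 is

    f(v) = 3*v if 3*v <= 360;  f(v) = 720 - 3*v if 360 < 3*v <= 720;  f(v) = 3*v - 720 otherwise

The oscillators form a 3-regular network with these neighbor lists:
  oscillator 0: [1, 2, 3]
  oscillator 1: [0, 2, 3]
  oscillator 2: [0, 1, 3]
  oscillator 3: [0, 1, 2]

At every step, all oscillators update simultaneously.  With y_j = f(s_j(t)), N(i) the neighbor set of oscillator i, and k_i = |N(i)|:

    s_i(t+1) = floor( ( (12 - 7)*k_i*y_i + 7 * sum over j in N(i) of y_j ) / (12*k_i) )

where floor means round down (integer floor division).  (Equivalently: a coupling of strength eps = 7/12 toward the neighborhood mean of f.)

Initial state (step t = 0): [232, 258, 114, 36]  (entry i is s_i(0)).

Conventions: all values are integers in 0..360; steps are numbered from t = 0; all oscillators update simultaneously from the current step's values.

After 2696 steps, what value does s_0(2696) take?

Simulating step by step:
t=0: [232, 258, 114, 36]
t=1: [108, 114, 178, 126]
t=2: [304, 308, 273, 308]
t=3: [178, 181, 157, 181]
t=4: [194, 192, 208, 192]
t=5: [132, 133, 122, 133]
t=6: [328, 328, 335, 328]
t=7: [268, 268, 272, 268]
t=8: [86, 86, 89, 86]
t=9: [259, 259, 261, 259]
t=10: [58, 58, 59, 58]
t=11: [174, 174, 175, 174]
t=12: [197, 197, 196, 197]
t=13: [129, 129, 130, 129]
t=14: [332, 332, 331, 332]
t=15: [275, 275, 274, 275]
t=16: [104, 104, 103, 104]
t=17: [311, 311, 310, 311]
t=18: [212, 212, 211, 212]
t=19: [84, 84, 85, 84]
t=20: [252, 252, 253, 252]
t=21: [36, 36, 37, 36]
t=22: [108, 108, 109, 108]
t=23: [324, 324, 325, 324]
t=24: [252, 252, 253, 252]

Answer: s_0(2696) = 252
Key observation: The state at step 20, [252, 252, 253, 252], reappears at step 24: the system is in a cycle of period 4 from step 20 on.  Therefore the state at step 2696 equals the state at step 20 + ((2696 - 20) mod 4) = 20, which is [252, 252, 253, 252].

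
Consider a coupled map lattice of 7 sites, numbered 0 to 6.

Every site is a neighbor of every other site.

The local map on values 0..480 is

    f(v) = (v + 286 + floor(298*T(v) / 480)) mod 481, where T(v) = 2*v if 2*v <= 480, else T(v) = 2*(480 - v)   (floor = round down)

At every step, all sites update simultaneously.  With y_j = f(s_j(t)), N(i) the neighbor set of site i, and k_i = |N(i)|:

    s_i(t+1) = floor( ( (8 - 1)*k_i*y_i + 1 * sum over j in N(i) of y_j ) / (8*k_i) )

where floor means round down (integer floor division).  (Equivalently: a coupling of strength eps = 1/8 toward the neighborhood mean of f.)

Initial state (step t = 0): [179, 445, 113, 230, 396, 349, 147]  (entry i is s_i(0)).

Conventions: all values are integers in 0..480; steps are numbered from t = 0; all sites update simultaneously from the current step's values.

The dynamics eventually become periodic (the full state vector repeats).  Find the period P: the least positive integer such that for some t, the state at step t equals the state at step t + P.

Simulating step by step:
t=0: [179, 445, 113, 230, 396, 349, 147]
t=1: [209, 284, 83, 307, 294, 303, 148]
t=2: [278, 329, 448, 324, 326, 325, 161]
t=3: [327, 317, 292, 318, 318, 318, 184]
t=4: [319, 321, 326, 321, 321, 321, 230]
t=5: [322, 322, 322, 322, 322, 322, 320]
t=6: [323, 323, 323, 323, 323, 323, 323]
t=7: [322, 322, 322, 322, 322, 322, 322]
t=8: [323, 323, 323, 323, 323, 323, 323]

Answer: 2
Key observation: The state at step 6, [323, 323, 323, 323, 323, 323, 323], reappears at step 8 — and no state repeats earlier — so the cycle the system enters has period 2.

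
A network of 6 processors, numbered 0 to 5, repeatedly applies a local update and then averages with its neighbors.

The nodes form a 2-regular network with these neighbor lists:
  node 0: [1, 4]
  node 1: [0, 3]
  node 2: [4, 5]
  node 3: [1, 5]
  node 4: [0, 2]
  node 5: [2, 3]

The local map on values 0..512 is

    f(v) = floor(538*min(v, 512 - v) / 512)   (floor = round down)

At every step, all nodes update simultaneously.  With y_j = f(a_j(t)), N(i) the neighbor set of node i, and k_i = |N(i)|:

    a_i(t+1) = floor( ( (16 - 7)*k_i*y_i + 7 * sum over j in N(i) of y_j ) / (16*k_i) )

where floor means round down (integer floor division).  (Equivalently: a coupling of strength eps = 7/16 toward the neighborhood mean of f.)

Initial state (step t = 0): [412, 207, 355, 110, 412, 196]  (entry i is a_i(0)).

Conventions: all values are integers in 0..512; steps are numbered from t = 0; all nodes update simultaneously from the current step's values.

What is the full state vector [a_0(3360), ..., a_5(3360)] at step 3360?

Simulating step by step:
t=0: [412, 207, 355, 110, 412, 196]
t=1: [129, 170, 160, 157, 117, 176]
t=2: [141, 165, 161, 171, 134, 176]
t=3: [151, 168, 165, 178, 148, 179]
t=4: [161, 174, 172, 184, 159, 184]
t=5: [171, 181, 180, 190, 170, 190]
t=6: [181, 189, 188, 197, 180, 196]
t=7: [191, 198, 197, 204, 190, 203]
t=8: [201, 207, 206, 212, 200, 211]
t=9: [212, 216, 215, 220, 211, 220]
t=10: [222, 226, 225, 229, 222, 229]
t=11: [233, 236, 236, 239, 233, 239]
t=12: [244, 247, 247, 250, 244, 250]
t=13: [256, 259, 259, 261, 256, 261]
t=14: [268, 265, 265, 263, 268, 263]
t=15: [256, 258, 258, 260, 256, 260]
t=16: [268, 266, 266, 264, 268, 264]
t=17: [256, 258, 258, 259, 256, 259]
t=18: [268, 266, 266, 265, 268, 265]
t=19: [256, 257, 257, 258, 256, 258]
t=20: [268, 267, 267, 266, 268, 266]
t=21: [256, 257, 257, 257, 256, 257]
t=22: [268, 267, 267, 267, 268, 267]
t=23: [256, 256, 256, 257, 256, 257]
t=24: [269, 268, 268, 267, 269, 267]
t=25: [255, 256, 256, 256, 255, 256]
t=26: [267, 268, 268, 269, 267, 269]
t=27: [256, 256, 256, 255, 256, 255]
t=28: [269, 268, 268, 267, 269, 267]

Answer: [269, 268, 268, 267, 269, 267]
Key observation: The state at step 24, [269, 268, 268, 267, 269, 267], reappears at step 28: the system is in a cycle of period 4 from step 24 on.  Therefore the state at step 3360 equals the state at step 24 + ((3360 - 24) mod 4) = 24, which is [269, 268, 268, 267, 269, 267].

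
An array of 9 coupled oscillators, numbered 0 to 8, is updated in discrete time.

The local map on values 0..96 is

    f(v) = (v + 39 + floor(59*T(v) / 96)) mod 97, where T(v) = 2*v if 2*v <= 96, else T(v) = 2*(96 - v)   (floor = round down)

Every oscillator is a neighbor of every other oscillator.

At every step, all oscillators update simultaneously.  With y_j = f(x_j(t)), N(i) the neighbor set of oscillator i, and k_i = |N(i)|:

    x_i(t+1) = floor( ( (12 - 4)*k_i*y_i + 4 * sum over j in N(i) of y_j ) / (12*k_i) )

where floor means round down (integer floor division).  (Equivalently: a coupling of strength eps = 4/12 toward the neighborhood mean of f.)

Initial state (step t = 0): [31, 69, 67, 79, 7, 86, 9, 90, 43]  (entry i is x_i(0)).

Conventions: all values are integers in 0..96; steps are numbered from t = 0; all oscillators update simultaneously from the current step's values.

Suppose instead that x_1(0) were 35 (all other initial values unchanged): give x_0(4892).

Simulating step by step:
t=0: [31, 35, 67, 79, 7, 86, 9, 90, 43]
t=1: [21, 26, 41, 40, 48, 39, 51, 38, 37]
t=2: [70, 77, 38, 36, 48, 35, 47, 33, 32]
t=3: [38, 37, 27, 25, 42, 24, 40, 20, 19]
t=4: [35, 34, 20, 78, 41, 77, 38, 71, 70]
t=5: [27, 25, 66, 40, 35, 40, 30, 41, 41]
t=6: [13, 71, 39, 31, 24, 31, 17, 32, 32]
t=7: [56, 41, 32, 21, 72, 21, 62, 22, 22]
t=8: [51, 42, 30, 75, 48, 75, 50, 76, 76]
t=9: [44, 36, 19, 41, 45, 41, 44, 41, 41]
t=10: [39, 28, 65, 35, 41, 35, 39, 35, 35]
t=11: [26, 11, 37, 21, 29, 21, 26, 21, 21]
t=12: [86, 65, 41, 79, 29, 79, 86, 79, 79]
t=13: [38, 41, 34, 39, 17, 39, 38, 39, 39]
t=14: [28, 32, 22, 29, 59, 29, 28, 29, 29]
t=15: [9, 15, 62, 11, 36, 11, 9, 11, 11]
t=16: [58, 66, 49, 60, 34, 60, 58, 60, 60]
t=17: [44, 43, 46, 44, 26, 44, 44, 44, 44]
t=18: [42, 40, 44, 42, 77, 42, 42, 42, 42]
t=19: [35, 32, 38, 35, 39, 35, 35, 35, 35]
t=20: [20, 15, 24, 20, 25, 20, 20, 20, 20]
t=21: [83, 76, 89, 83, 90, 83, 83, 83, 83]
t=22: [40, 41, 39, 40, 39, 40, 40, 40, 40]
t=23: [30, 32, 28, 30, 28, 30, 30, 30, 30]
t=24: [7, 11, 5, 7, 5, 7, 7, 7, 7]
t=25: [54, 59, 51, 54, 51, 54, 54, 54, 54]
t=26: [47, 46, 47, 47, 47, 47, 47, 47, 47]
t=27: [45, 44, 45, 45, 45, 45, 45, 45, 45]
t=28: [41, 40, 41, 41, 41, 41, 41, 41, 41]
t=29: [32, 31, 32, 32, 32, 32, 32, 32, 32]
t=30: [12, 11, 12, 12, 12, 12, 12, 12, 12]
t=31: [64, 63, 64, 64, 64, 64, 64, 64, 64]
t=32: [45, 45, 45, 45, 45, 45, 45, 45, 45]
t=33: [42, 42, 42, 42, 42, 42, 42, 42, 42]
t=34: [35, 35, 35, 35, 35, 35, 35, 35, 35]
t=35: [20, 20, 20, 20, 20, 20, 20, 20, 20]
t=36: [83, 83, 83, 83, 83, 83, 83, 83, 83]
t=37: [40, 40, 40, 40, 40, 40, 40, 40, 40]
t=38: [31, 31, 31, 31, 31, 31, 31, 31, 31]
t=39: [11, 11, 11, 11, 11, 11, 11, 11, 11]
t=40: [63, 63, 63, 63, 63, 63, 63, 63, 63]
t=41: [45, 45, 45, 45, 45, 45, 45, 45, 45]

Answer: x_0(4892) = 45
Key observation: The state at step 32, [45, 45, 45, 45, 45, 45, 45, 45, 45], reappears at step 41: the system is in a cycle of period 9 from step 32 on.  Therefore the state at step 4892 equals the state at step 32 + ((4892 - 32) mod 9) = 32, which is [45, 45, 45, 45, 45, 45, 45, 45, 45].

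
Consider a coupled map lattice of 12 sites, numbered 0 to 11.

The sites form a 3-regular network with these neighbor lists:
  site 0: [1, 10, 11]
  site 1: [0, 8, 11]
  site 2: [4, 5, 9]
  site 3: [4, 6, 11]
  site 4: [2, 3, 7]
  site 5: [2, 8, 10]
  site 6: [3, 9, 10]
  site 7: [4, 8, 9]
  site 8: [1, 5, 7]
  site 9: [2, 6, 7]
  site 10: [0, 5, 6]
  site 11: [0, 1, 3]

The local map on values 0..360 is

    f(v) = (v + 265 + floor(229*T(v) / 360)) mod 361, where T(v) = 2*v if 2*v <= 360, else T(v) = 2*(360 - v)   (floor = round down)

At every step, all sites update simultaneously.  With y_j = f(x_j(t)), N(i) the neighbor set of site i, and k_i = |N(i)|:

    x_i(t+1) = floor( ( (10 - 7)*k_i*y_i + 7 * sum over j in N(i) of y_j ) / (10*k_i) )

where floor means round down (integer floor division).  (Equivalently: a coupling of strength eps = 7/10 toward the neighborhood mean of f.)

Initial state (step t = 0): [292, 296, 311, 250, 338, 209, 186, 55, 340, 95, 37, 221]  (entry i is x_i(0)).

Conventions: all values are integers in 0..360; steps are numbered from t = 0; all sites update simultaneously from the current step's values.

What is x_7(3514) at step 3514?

Answer: x_7(3514) = 284
Key observation: The state at step 4, [284, 284, 284, 284, 284, 284, 284, 284, 284, 284, 284, 284], reappears at step 5: the system is in a cycle of period 1 from step 4 on.  Therefore the state at step 3514 equals the state at step 4 + ((3514 - 4) mod 1) = 4, which is [284, 284, 284, 284, 284, 284, 284, 284, 284, 284, 284, 284].

Derivation:
t=0: [292, 296, 311, 250, 338, 209, 186, 55, 340, 95, 37, 221]
t=1: [301, 283, 244, 293, 220, 300, 270, 161, 223, 179, 314, 290]
t=2: [280, 286, 296, 288, 288, 287, 288, 293, 284, 291, 280, 282]
t=3: [284, 284, 282, 283, 282, 283, 283, 282, 283, 282, 284, 284]
t=4: [284, 284, 284, 284, 284, 284, 284, 284, 284, 284, 284, 284]
t=5: [284, 284, 284, 284, 284, 284, 284, 284, 284, 284, 284, 284]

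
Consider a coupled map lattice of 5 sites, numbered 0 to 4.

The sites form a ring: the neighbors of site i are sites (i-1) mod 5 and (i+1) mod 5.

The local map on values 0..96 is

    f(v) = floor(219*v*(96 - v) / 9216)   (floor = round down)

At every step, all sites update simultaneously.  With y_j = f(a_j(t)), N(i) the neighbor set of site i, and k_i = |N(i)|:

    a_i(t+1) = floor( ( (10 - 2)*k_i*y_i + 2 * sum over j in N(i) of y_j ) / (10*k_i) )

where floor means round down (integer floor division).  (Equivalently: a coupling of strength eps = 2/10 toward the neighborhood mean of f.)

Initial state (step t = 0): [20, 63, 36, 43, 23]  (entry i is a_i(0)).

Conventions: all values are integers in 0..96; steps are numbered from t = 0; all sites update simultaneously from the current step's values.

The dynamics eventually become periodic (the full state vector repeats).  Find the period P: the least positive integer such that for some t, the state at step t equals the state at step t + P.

Simulating step by step:
t=0: [20, 63, 36, 43, 23]
t=1: [37, 47, 51, 52, 40]
t=2: [51, 53, 54, 53, 52]
t=3: [54, 53, 53, 53, 54]
t=4: [53, 53, 54, 53, 53]
t=5: [54, 53, 53, 53, 54]

Answer: 2
Key observation: The state at step 3, [54, 53, 53, 53, 54], reappears at step 5 — and no state repeats earlier — so the cycle the system enters has period 2.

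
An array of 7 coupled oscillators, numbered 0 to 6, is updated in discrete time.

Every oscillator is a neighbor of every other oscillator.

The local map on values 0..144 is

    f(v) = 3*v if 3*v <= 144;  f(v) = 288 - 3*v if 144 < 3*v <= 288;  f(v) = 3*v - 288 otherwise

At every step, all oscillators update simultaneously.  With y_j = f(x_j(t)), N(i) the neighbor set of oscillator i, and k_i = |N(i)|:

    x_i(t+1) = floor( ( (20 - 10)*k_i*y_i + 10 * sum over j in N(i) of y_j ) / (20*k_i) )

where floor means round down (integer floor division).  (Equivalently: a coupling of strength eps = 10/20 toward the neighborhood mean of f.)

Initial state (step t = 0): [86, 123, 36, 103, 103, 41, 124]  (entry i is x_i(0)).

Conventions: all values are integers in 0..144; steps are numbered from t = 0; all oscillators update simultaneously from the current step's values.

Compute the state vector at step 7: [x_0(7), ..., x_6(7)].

Answer: [38, 54, 49, 44, 44, 62, 60]

Derivation:
t=0: [86, 123, 36, 103, 103, 41, 124]
t=1: [51, 72, 84, 47, 47, 90, 74]
t=2: [107, 80, 65, 109, 109, 58, 78]
t=3: [48, 55, 73, 51, 51, 82, 57]
t=4: [123, 115, 92, 120, 120, 81, 112]
t=5: [66, 56, 37, 62, 62, 51, 52]
t=6: [103, 116, 112, 108, 108, 122, 121]
t=7: [38, 54, 49, 44, 44, 62, 60]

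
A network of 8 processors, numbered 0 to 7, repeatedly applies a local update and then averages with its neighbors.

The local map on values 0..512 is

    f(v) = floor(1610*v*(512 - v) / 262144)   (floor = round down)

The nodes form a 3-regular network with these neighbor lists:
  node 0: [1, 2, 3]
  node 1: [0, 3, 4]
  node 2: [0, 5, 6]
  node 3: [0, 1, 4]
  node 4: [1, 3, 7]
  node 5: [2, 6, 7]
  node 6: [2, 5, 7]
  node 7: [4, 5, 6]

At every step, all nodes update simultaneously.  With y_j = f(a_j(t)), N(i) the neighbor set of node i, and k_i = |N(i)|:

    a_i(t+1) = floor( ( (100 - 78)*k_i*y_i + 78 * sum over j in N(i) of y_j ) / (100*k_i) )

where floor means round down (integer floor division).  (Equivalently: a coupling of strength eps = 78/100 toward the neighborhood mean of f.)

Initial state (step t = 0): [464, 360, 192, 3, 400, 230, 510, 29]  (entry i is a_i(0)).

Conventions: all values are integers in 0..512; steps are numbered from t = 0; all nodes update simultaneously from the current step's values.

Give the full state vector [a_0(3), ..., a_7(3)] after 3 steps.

Answer: [305, 312, 294, 312, 314, 295, 295, 303]

Derivation:
t=0: [464, 360, 192, 3, 400, 230, 510, 29]
t=1: [217, 183, 223, 196, 172, 209, 225, 195]
t=2: [383, 375, 392, 375, 372, 389, 389, 380]
t=3: [305, 312, 294, 312, 314, 295, 295, 303]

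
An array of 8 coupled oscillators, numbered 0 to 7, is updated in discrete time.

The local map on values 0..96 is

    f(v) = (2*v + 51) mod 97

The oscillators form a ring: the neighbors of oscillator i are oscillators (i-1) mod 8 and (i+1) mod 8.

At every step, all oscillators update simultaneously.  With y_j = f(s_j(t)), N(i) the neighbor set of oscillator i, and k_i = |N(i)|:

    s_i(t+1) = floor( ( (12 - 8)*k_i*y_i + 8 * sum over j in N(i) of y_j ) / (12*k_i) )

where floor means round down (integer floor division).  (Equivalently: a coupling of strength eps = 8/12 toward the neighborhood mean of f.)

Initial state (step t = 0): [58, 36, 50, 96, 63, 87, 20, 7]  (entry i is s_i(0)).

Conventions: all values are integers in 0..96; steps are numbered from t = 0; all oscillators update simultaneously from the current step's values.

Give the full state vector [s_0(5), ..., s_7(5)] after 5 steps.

Simulating step by step:
t=0: [58, 36, 50, 96, 63, 87, 20, 7]
t=1: [53, 50, 43, 61, 53, 67, 62, 75]
t=2: [40, 51, 56, 58, 74, 75, 57, 48]
t=3: [46, 52, 64, 47, 27, 26, 41, 50]
t=4: [52, 62, 62, 46, 20, 16, 32, 45]
t=5: [60, 71, 67, 71, 73, 64, 48, 40]

Answer: [60, 71, 67, 71, 73, 64, 48, 40]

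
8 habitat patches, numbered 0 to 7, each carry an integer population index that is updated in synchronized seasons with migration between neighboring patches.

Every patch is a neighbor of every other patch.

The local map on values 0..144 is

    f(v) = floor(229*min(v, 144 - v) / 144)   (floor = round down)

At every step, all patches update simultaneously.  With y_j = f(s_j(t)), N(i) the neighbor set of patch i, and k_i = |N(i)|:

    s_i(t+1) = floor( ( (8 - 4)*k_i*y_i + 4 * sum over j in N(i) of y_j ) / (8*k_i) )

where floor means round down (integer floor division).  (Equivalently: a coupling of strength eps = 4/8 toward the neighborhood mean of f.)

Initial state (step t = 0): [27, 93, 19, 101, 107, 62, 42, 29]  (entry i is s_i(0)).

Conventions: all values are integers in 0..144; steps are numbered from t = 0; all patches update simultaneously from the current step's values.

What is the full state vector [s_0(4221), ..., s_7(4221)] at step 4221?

Simulating step by step:
t=0: [27, 93, 19, 101, 107, 62, 42, 29]
t=1: [52, 69, 47, 64, 59, 76, 63, 54]
t=2: [88, 100, 85, 97, 93, 100, 96, 90]
t=3: [83, 75, 85, 77, 80, 75, 78, 81]
t=4: [100, 105, 98, 103, 101, 105, 103, 101]
t=5: [67, 64, 69, 65, 67, 64, 65, 67]
t=6: [105, 102, 106, 103, 105, 102, 103, 105]
t=7: [62, 64, 62, 64, 62, 64, 64, 62]
t=8: [98, 100, 98, 100, 98, 100, 100, 98]
t=9: [71, 70, 71, 70, 71, 70, 70, 71]
t=10: [111, 111, 111, 111, 111, 111, 111, 111]
t=11: [52, 52, 52, 52, 52, 52, 52, 52]
t=12: [82, 82, 82, 82, 82, 82, 82, 82]
t=13: [98, 98, 98, 98, 98, 98, 98, 98]
t=14: [73, 73, 73, 73, 73, 73, 73, 73]
t=15: [112, 112, 112, 112, 112, 112, 112, 112]
t=16: [50, 50, 50, 50, 50, 50, 50, 50]
t=17: [79, 79, 79, 79, 79, 79, 79, 79]
t=18: [103, 103, 103, 103, 103, 103, 103, 103]
t=19: [65, 65, 65, 65, 65, 65, 65, 65]
t=20: [103, 103, 103, 103, 103, 103, 103, 103]

Answer: [65, 65, 65, 65, 65, 65, 65, 65]
Key observation: The state at step 18, [103, 103, 103, 103, 103, 103, 103, 103], reappears at step 20: the system is in a cycle of period 2 from step 18 on.  Therefore the state at step 4221 equals the state at step 18 + ((4221 - 18) mod 2) = 19, which is [65, 65, 65, 65, 65, 65, 65, 65].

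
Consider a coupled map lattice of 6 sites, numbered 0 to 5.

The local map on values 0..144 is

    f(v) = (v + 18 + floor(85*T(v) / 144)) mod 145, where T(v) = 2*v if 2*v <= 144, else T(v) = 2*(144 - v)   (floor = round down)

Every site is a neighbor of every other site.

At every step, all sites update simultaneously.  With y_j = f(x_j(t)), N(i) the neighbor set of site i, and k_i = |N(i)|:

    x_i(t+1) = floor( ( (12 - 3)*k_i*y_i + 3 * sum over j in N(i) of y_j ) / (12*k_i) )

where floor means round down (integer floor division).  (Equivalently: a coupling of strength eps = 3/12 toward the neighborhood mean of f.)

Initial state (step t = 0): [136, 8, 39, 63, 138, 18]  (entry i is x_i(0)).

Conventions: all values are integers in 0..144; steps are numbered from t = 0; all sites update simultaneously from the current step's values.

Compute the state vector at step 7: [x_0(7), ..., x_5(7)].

Answer: [33, 33, 90, 82, 33, 33]

Derivation:
t=0: [136, 8, 39, 63, 138, 18]
t=1: [24, 36, 84, 19, 24, 51]
t=2: [71, 89, 41, 63, 71, 112]
t=3: [29, 29, 85, 17, 29, 26]
t=4: [76, 76, 38, 58, 76, 71]
t=5: [38, 38, 87, 118, 38, 36]
t=6: [92, 92, 41, 36, 92, 89]
t=7: [33, 33, 90, 82, 33, 33]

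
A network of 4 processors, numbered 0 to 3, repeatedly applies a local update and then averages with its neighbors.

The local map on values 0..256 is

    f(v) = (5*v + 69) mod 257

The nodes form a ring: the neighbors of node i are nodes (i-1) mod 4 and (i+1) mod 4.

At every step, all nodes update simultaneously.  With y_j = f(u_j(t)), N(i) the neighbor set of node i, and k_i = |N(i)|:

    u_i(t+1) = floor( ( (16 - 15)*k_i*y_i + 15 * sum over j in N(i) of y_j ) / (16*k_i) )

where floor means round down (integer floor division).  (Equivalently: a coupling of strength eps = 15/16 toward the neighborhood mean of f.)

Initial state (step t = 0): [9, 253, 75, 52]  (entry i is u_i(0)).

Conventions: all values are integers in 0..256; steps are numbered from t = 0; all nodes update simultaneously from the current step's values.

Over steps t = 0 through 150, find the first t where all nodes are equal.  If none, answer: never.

Answer: 14
Key observation: Synchronization is absorbing here: once all nodes are equal they stay equal, and step 14 is the first all-equal step.

Derivation:
t=0: [9, 253, 75, 52]  (not all equal)
t=1: [63, 144, 68, 145]  (not all equal)
t=2: [27, 131, 28, 132]  (not all equal)
t=3: [211, 206, 212, 207]  (not all equal)
t=4: [74, 96, 75, 97]  (not all equal)
t=5: [46, 175, 46, 175]  (not all equal)
t=6: [164, 50, 164, 50]  (not all equal)
t=7: [65, 114, 65, 114]  (not all equal)
t=8: [125, 136, 125, 136]  (not all equal)
t=9: [231, 183, 231, 183]  (not all equal)
t=10: [211, 197, 211, 197]  (not all equal)
t=11: [30, 91, 30, 91]  (not all equal)
t=12: [23, 205, 23, 205]  (not all equal)
t=13: [73, 176, 73, 176]  (not all equal)
t=14: [177, 177, 177, 177]  (all equal)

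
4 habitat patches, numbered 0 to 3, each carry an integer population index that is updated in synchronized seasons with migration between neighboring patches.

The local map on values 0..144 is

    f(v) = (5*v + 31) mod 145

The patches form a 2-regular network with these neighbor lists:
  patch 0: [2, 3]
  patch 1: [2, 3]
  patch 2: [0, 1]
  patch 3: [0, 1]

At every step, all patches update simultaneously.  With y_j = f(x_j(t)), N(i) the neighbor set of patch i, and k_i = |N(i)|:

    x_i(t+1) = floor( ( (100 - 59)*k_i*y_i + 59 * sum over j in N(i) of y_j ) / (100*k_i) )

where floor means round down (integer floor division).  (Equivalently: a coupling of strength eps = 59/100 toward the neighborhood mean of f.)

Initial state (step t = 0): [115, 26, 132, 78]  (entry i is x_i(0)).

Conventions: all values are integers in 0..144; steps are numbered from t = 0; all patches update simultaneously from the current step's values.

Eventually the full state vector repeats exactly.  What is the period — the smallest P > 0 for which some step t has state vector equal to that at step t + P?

Simulating step by step:
t=0: [115, 26, 132, 78]
t=1: [82, 77, 57, 66]
t=2: [31, 80, 49, 68]
t=3: [79, 120, 107, 86]
t=4: [102, 67, 108, 65]
t=5: [103, 90, 109, 80]
t=6: [128, 102, 104, 104]
t=7: [105, 111, 105, 105]
t=8: [121, 73, 87, 87]
t=9: [41, 61, 60, 60]
t=10: [61, 43, 57, 57]
t=11: [34, 56, 54, 54]
t=12: [29, 15, 27, 27]
t=13: [25, 55, 49, 49]
t=14: [81, 83, 61, 61]
t=15: [27, 31, 22, 22]
t=16: [91, 100, 76, 76]
t=17: [92, 110, 92, 92]
t=18: [56, 33, 39, 39]
t=19: [56, 68, 54, 54]
t=20: [15, 39, 34, 34]
t=21: [76, 66, 78, 78]
t=22: [126, 106, 110, 110]
t=23: [33, 52, 61, 61]
t=24: [48, 27, 34, 34]
t=25: [84, 41, 66, 66]
t=26: [48, 79, 60, 60]
t=27: [75, 79, 94, 94]
t=28: [86, 94, 101, 101]
t=29: [70, 86, 68, 68]
t=30: [85, 58, 67, 67]
t=31: [53, 57, 46, 46]
t=32: [70, 79, 57, 57]
t=33: [52, 71, 77, 77]
t=34: [74, 113, 80, 80]
t=35: [128, 89, 95, 95]
t=36: [79, 58, 68, 68]
t=37: [103, 60, 82, 82]
t=38: [49, 20, 47, 47]
t=39: [125, 125, 126, 126]
t=40: [78, 78, 78, 78]
t=41: [131, 131, 131, 131]
t=42: [106, 106, 106, 106]
t=43: [126, 126, 126, 126]
t=44: [81, 81, 81, 81]
t=45: [1, 1, 1, 1]
t=46: [36, 36, 36, 36]
t=47: [66, 66, 66, 66]
t=48: [71, 71, 71, 71]
t=49: [96, 96, 96, 96]
t=50: [76, 76, 76, 76]
t=51: [121, 121, 121, 121]
t=52: [56, 56, 56, 56]
t=53: [21, 21, 21, 21]
t=54: [136, 136, 136, 136]
t=55: [131, 131, 131, 131]

Answer: 14
Key observation: The state at step 41, [131, 131, 131, 131], reappears at step 55 — and no state repeats earlier — so the cycle the system enters has period 14.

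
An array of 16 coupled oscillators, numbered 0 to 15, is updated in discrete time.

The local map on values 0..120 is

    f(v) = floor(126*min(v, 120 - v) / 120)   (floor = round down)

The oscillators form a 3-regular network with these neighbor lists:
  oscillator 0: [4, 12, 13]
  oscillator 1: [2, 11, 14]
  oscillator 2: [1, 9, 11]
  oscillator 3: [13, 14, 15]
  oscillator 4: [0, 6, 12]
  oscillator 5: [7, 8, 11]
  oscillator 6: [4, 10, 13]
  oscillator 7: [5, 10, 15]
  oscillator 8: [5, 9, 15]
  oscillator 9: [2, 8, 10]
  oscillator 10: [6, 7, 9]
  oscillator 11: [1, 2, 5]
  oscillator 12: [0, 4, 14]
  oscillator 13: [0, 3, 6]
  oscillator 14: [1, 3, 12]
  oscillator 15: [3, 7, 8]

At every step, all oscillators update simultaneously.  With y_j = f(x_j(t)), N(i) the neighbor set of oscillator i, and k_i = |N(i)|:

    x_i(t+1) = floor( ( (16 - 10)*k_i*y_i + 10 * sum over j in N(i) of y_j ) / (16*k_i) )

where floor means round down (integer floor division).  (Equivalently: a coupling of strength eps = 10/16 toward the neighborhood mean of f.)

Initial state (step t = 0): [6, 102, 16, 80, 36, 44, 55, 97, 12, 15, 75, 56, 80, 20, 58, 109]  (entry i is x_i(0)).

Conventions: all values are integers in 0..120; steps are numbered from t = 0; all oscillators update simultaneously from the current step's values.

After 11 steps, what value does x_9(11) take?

Simulating step by step:
t=0: [6, 102, 16, 80, 36, 44, 55, 97, 12, 15, 75, 56, 80, 20, 58, 109]
t=1: [23, 34, 24, 34, 35, 36, 43, 30, 19, 21, 37, 38, 37, 29, 43, 20]
t=2: [30, 35, 29, 33, 35, 32, 38, 31, 23, 25, 34, 34, 36, 32, 39, 25]
t=3: [33, 35, 31, 33, 35, 31, 36, 31, 26, 28, 33, 33, 36, 34, 37, 28]
t=4: [35, 35, 32, 34, 36, 31, 35, 31, 28, 30, 33, 33, 36, 35, 36, 30]
t=5: [36, 35, 33, 34, 36, 31, 35, 32, 30, 31, 33, 33, 36, 35, 36, 31]
t=6: [36, 35, 34, 35, 36, 32, 35, 32, 31, 32, 33, 34, 37, 36, 36, 32]
t=7: [37, 35, 34, 35, 37, 33, 36, 33, 32, 33, 34, 34, 37, 36, 36, 33]
t=8: [37, 35, 35, 36, 37, 34, 36, 34, 33, 34, 35, 35, 37, 37, 36, 34]
t=9: [38, 36, 35, 36, 37, 35, 37, 35, 34, 35, 35, 35, 37, 37, 37, 35]
t=10: [38, 36, 36, 37, 38, 35, 37, 36, 35, 35, 36, 36, 38, 38, 37, 36]
t=11: [39, 37, 36, 38, 38, 36, 38, 36, 36, 36, 37, 36, 38, 38, 38, 37]

Answer: x_9(11) = 36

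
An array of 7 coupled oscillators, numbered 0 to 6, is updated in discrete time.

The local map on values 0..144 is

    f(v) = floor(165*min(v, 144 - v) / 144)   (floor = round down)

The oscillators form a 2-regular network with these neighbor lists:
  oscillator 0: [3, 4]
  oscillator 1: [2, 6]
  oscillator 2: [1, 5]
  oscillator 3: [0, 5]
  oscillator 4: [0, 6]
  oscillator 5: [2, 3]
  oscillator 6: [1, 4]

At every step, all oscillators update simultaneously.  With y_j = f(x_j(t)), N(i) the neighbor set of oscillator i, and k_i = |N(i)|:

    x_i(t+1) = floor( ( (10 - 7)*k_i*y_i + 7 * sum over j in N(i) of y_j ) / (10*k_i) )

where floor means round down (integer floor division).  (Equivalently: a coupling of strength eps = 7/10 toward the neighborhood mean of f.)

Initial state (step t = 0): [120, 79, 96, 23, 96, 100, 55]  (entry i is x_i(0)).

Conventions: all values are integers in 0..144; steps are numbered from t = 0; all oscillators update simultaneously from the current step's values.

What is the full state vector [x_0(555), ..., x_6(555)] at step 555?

Answer: [71, 71, 71, 71, 71, 71, 71]
Key observation: The state at step 16, [81, 81, 81, 81, 81, 81, 81], reappears at step 20: the system is in a cycle of period 4 from step 16 on.  Therefore the state at step 555 equals the state at step 16 + ((555 - 16) mod 4) = 19, which is [71, 71, 71, 71, 71, 71, 71].

Derivation:
t=0: [120, 79, 96, 23, 96, 100, 55]
t=1: [36, 63, 59, 34, 48, 43, 64]
t=2: [44, 70, 62, 42, 56, 51, 66]
t=3: [54, 75, 69, 52, 62, 59, 72]
t=4: [63, 80, 74, 62, 71, 68, 77]
t=5: [74, 76, 76, 73, 76, 75, 76]
t=6: [79, 77, 77, 79, 78, 79, 77]
t=7: [74, 76, 75, 74, 75, 74, 75]
t=8: [79, 78, 78, 80, 79, 79, 78]
t=9: [73, 75, 74, 73, 74, 74, 74]
t=10: [80, 79, 79, 80, 80, 80, 79]
t=11: [73, 74, 73, 73, 73, 73, 73]
t=12: [81, 80, 80, 81, 81, 81, 80]
t=13: [72, 73, 72, 72, 72, 72, 72]
t=14: [82, 81, 81, 82, 82, 82, 81]
t=15: [71, 72, 71, 71, 71, 71, 71]
t=16: [81, 81, 81, 81, 81, 81, 81]
t=17: [72, 72, 72, 72, 72, 72, 72]
t=18: [82, 82, 82, 82, 82, 82, 82]
t=19: [71, 71, 71, 71, 71, 71, 71]
t=20: [81, 81, 81, 81, 81, 81, 81]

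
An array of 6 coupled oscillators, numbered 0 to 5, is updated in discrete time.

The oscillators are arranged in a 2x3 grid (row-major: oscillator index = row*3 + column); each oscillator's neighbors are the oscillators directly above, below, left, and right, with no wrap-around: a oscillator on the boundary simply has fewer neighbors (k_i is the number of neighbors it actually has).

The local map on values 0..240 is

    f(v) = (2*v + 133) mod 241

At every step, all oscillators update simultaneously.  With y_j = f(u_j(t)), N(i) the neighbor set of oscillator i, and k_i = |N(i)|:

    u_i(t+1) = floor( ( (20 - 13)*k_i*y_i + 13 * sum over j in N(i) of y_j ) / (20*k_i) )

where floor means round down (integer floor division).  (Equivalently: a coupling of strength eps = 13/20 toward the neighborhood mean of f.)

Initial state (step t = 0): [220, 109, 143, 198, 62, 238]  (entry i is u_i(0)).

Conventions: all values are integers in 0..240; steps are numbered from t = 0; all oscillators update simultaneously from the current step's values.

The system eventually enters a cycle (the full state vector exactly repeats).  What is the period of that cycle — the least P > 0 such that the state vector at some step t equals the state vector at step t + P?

Simulating step by step:
t=0: [220, 109, 143, 198, 62, 238]
t=1: [82, 100, 139, 51, 67, 107]
t=2: [125, 86, 123, 108, 102, 100]
t=3: [105, 103, 99, 115, 90, 108]
t=4: [107, 91, 98, 99, 96, 90]
t=5: [90, 86, 78, 93, 80, 81]
t=6: [71, 59, 55, 67, 60, 51]
t=7: [23, 13, 80, 24, 62, 86]
t=8: [173, 109, 90, 126, 93, 44]
t=9: [165, 122, 132, 153, 130, 126]
t=10: [186, 162, 145, 190, 156, 150]
t=11: [88, 164, 196, 84, 166, 192]
t=12: [114, 149, 97, 115, 146, 99]
t=13: [143, 151, 121, 141, 151, 119]
t=14: [181, 177, 152, 181, 175, 152]
t=15: [10, 47, 133, 9, 46, 132]
t=16: [176, 195, 179, 175, 194, 179]
t=17: [14, 25, 19, 14, 24, 18]
t=18: [168, 175, 174, 167, 174, 173]
t=19: [153, 153, 161, 231, 184, 239]
t=20: [170, 162, 181, 110, 101, 120]
t=21: [187, 149, 117, 145, 132, 80]
t=22: [129, 133, 122, 122, 146, 109]
t=23: [148, 157, 134, 156, 151, 142]
t=24: [199, 189, 180, 195, 194, 176]
t=25: [39, 31, 14, 42, 29, 17]
t=26: [207, 190, 174, 206, 192, 172]
t=27: [53, 84, 170, 54, 83, 171]
t=28: [103, 135, 176, 96, 84, 176]
t=29: [114, 91, 54, 80, 74, 21]
t=30: [82, 60, 80, 70, 79, 74]
t=31: [33, 38, 35, 45, 35, 47]
t=32: [210, 204, 212, 208, 213, 211]
t=33: [65, 68, 69, 71, 70, 74]
t=34: [27, 28, 32, 29, 33, 34]
t=35: [188, 192, 195, 192, 195, 199]
t=36: [32, 35, 41, 34, 40, 43]
t=37: [200, 206, 212, 203, 209, 215]
t=38: [56, 64, 73, 58, 67, 75]
t=39: [10, 21, 33, 12, 24, 35]
t=40: [161, 176, 192, 163, 179, 194]
t=41: [146, 56, 25, 148, 59, 27]
t=42: [126, 83, 126, 128, 85, 128]
t=43: [117, 96, 117, 118, 98, 118]
t=44: [113, 103, 113, 114, 104, 114]
t=45: [112, 107, 112, 112, 108, 112]
t=46: [112, 110, 112, 113, 111, 113]
t=47: [115, 114, 115, 116, 115, 116]
t=48: [122, 121, 122, 122, 122, 122]
t=49: [135, 135, 135, 136, 135, 136]
t=50: [162, 162, 162, 162, 162, 162]
t=51: [216, 216, 216, 216, 216, 216]
t=52: [83, 83, 83, 83, 83, 83]
t=53: [58, 58, 58, 58, 58, 58]
t=54: [8, 8, 8, 8, 8, 8]
t=55: [149, 149, 149, 149, 149, 149]
t=56: [190, 190, 190, 190, 190, 190]
t=57: [31, 31, 31, 31, 31, 31]
t=58: [195, 195, 195, 195, 195, 195]
t=59: [41, 41, 41, 41, 41, 41]
t=60: [215, 215, 215, 215, 215, 215]
t=61: [81, 81, 81, 81, 81, 81]
t=62: [54, 54, 54, 54, 54, 54]
t=63: [0, 0, 0, 0, 0, 0]
t=64: [133, 133, 133, 133, 133, 133]
t=65: [158, 158, 158, 158, 158, 158]
t=66: [208, 208, 208, 208, 208, 208]
t=67: [67, 67, 67, 67, 67, 67]
t=68: [26, 26, 26, 26, 26, 26]
t=69: [185, 185, 185, 185, 185, 185]
t=70: [21, 21, 21, 21, 21, 21]
t=71: [175, 175, 175, 175, 175, 175]
t=72: [1, 1, 1, 1, 1, 1]
t=73: [135, 135, 135, 135, 135, 135]
t=74: [162, 162, 162, 162, 162, 162]

Answer: 24
Key observation: The state at step 50, [162, 162, 162, 162, 162, 162], reappears at step 74 — and no state repeats earlier — so the cycle the system enters has period 24.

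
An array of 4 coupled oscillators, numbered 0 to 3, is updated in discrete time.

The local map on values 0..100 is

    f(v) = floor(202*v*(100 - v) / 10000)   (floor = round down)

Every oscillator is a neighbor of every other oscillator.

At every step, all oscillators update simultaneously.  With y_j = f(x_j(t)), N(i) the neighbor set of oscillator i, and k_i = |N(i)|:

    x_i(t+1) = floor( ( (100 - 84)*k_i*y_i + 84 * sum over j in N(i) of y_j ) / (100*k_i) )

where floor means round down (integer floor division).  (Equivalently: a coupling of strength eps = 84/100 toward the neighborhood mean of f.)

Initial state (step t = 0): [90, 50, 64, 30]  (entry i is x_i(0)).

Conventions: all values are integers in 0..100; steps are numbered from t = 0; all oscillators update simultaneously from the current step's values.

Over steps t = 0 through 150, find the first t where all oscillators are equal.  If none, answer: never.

Simulating step by step:
t=0: [90, 50, 64, 30]  (not all equal)
t=1: [41, 37, 38, 38]  (not all equal)
t=2: [47, 47, 47, 47]  (all equal)

Answer: 2
Key observation: Synchronization is absorbing here: once all oscillators are equal they stay equal, and step 2 is the first all-equal step.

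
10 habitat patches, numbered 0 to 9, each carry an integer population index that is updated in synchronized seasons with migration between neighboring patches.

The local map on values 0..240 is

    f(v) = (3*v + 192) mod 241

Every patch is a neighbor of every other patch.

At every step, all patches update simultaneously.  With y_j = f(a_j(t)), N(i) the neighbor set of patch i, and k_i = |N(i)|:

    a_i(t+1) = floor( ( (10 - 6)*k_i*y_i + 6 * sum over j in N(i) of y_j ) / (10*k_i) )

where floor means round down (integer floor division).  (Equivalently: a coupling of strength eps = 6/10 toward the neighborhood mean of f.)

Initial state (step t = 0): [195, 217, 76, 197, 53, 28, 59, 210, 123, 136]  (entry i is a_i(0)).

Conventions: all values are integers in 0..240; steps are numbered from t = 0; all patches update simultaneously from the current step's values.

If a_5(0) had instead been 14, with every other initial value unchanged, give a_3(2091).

Answer: a_3(2091) = 128
Key observation: The state at step 10, [134, 157, 98, 137, 154, 114, 160, 150, 144, 157], reappears at step 18: the system is in a cycle of period 8 from step 10 on.  Therefore the state at step 2091 equals the state at step 10 + ((2091 - 10) mod 8) = 11, which is [125, 148, 89, 128, 145, 105, 151, 141, 135, 148].

Derivation:
t=0: [195, 217, 76, 197, 53, 14, 59, 210, 123, 136]
t=1: [96, 118, 138, 98, 115, 156, 121, 111, 105, 118]
t=2: [137, 79, 99, 59, 76, 117, 82, 72, 66, 79]
t=3: [132, 155, 94, 135, 152, 112, 158, 148, 142, 155]
t=4: [134, 157, 177, 137, 154, 114, 160, 150, 144, 157]
t=5: [124, 147, 87, 127, 144, 104, 150, 140, 134, 147]
t=6: [110, 133, 154, 113, 130, 90, 136, 126, 120, 133]
t=7: [85, 108, 129, 88, 105, 145, 111, 101, 95, 108]
t=8: [138, 81, 102, 141, 78, 118, 84, 74, 148, 81]
t=9: [137, 160, 101, 140, 157, 117, 163, 153, 147, 160]
t=10: [134, 157, 98, 137, 154, 114, 160, 150, 144, 157]
t=11: [125, 148, 89, 128, 145, 105, 151, 141, 135, 148]
t=12: [114, 137, 158, 117, 134, 94, 140, 130, 124, 137]
t=13: [97, 120, 141, 100, 117, 157, 123, 113, 107, 120]
t=14: [46, 69, 90, 49, 66, 106, 72, 62, 56, 69]
t=15: [117, 140, 161, 120, 137, 97, 143, 133, 127, 140]
t=16: [90, 113, 134, 93, 110, 70, 116, 106, 100, 113]
t=17: [137, 80, 101, 140, 77, 117, 83, 73, 67, 80]
t=18: [134, 157, 98, 137, 154, 114, 160, 150, 144, 157]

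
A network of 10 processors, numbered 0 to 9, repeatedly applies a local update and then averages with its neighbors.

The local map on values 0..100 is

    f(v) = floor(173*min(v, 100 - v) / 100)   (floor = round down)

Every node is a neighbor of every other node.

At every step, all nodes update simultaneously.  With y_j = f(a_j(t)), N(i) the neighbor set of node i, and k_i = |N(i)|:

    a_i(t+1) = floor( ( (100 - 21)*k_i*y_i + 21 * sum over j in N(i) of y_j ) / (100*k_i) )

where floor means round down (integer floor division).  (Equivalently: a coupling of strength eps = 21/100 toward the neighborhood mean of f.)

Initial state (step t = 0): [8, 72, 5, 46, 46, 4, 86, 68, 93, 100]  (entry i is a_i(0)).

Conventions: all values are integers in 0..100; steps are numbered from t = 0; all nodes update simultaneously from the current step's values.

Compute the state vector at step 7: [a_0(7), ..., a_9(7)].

Simulating step by step:
t=0: [8, 72, 5, 46, 46, 4, 86, 68, 93, 100]
t=1: [17, 44, 13, 68, 68, 12, 25, 49, 16, 7]
t=2: [32, 68, 26, 52, 52, 25, 42, 74, 30, 19]
t=3: [55, 55, 46, 76, 76, 46, 68, 46, 52, 37]
t=4: [74, 74, 76, 47, 47, 76, 57, 76, 79, 64]
t=5: [46, 46, 44, 74, 74, 44, 69, 44, 40, 60]
t=6: [76, 76, 73, 49, 49, 73, 56, 73, 68, 68]
t=7: [44, 44, 48, 77, 77, 48, 71, 48, 55, 55]

Answer: [44, 44, 48, 77, 77, 48, 71, 48, 55, 55]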